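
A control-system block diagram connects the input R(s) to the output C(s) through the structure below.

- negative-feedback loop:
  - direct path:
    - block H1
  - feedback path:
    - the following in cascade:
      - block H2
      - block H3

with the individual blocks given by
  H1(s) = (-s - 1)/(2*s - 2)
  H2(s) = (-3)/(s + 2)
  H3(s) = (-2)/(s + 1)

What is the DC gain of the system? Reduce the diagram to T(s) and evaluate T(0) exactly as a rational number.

Step 1 - series reduction of H2, H3 -> 6/(s^2 + 3*s + 2)
Step 2 - apply the feedback formula to H1, (H2*H3) -> (-s^2 - 3*s - 2)/(2*s^2 + 2*s - 10)
The step-2 result is T(s). Setting s = 0: T(0) = -2/(-10) = 1/5.

Therefore the answer is 1/5.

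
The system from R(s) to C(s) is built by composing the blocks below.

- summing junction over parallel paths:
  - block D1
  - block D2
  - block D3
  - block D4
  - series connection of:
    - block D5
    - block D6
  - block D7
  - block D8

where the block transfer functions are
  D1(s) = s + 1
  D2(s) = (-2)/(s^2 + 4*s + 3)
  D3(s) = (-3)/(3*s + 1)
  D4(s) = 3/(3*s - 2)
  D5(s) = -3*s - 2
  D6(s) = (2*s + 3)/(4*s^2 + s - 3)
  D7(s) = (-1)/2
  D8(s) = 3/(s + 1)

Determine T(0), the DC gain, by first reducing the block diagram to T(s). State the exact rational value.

The answer is 1/3.

Reasoning:
Step 1. reduce the series chain D5, D6; result (-6*s^2 - 13*s - 6)/(4*s^2 + s - 3)
Step 2. reduce the parallel group D1, D2, D3, D4, (D5*D6), D7, D8; result (72*s^6 + 138*s^5 - 295*s^4 - 519*s^3 - 289*s^2 + 401*s + 12)/(72*s^5 + 210*s^4 - 94*s^3 - 214*s^2 + 54*s + 36)
Step 2 gives the overall T(s). Then T(0) = 12/36 = 1/3.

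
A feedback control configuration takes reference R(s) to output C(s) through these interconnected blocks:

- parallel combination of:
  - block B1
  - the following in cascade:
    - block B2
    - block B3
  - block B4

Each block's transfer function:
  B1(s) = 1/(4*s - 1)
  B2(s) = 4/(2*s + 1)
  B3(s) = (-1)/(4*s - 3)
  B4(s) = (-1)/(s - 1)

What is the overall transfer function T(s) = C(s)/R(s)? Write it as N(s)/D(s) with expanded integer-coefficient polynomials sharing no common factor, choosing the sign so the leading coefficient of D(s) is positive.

Answer: (-24*s^3 - 10*s^2 + 29*s - 4)/(32*s^4 - 48*s^3 + 6*s^2 + 13*s - 3)

Working:
Step 1: cascade B2, B3; result (-4)/(8*s^2 - 2*s - 3)
Step 2: reduce the parallel group B1, (B2*B3), B4: this yields T(s), and no further normalization is needed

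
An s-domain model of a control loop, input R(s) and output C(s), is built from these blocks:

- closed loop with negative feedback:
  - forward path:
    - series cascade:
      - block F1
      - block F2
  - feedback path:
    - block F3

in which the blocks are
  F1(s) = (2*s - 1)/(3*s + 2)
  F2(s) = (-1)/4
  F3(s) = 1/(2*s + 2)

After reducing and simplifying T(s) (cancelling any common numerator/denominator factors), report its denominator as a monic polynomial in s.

Reducing step by step:

Step 1: combine F1, F2 in series, giving (1 - 2*s)/(12*s + 8)
Step 2: reduce the feedback loop with forward (F1*F2) and return F3, giving (-4*s^2 - 2*s + 2)/(24*s^2 + 38*s + 17)
Step 2 gives the fully reduced T(s), with no common factor left to cancel. The denominator's leading coefficient is 24, so divide each of its coefficients by 24 to get the monic form.

Answer: s^2 + 19*s/12 + 17/24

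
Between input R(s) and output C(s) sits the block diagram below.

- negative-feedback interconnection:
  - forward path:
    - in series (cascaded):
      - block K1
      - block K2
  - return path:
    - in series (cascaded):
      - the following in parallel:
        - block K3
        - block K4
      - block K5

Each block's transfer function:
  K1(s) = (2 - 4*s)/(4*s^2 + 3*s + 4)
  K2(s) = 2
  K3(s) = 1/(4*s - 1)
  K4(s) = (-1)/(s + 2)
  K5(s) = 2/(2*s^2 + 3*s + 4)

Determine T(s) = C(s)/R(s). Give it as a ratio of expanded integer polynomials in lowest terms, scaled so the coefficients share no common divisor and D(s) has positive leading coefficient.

Step 1. multiply K1, K2 (series) = (4 - 8*s)/(4*s^2 + 3*s + 4)
Step 2. combine K3, K4 in parallel = (3 - 3*s)/(4*s^2 + 7*s - 2)
Step 3. reduce the series chain (K3+K4), K5 = (6 - 6*s)/(8*s^4 + 26*s^3 + 33*s^2 + 22*s - 8)
Step 4. collapse the loop ((K1*K2) forward, ((K3+K4)*K5) return): this yields T(s), and no further normalization is needed

Hence the answer: (-64*s^5 - 176*s^4 - 160*s^3 - 44*s^2 + 152*s - 32)/(32*s^6 + 128*s^5 + 242*s^4 + 291*s^3 + 214*s^2 - 8*s - 8)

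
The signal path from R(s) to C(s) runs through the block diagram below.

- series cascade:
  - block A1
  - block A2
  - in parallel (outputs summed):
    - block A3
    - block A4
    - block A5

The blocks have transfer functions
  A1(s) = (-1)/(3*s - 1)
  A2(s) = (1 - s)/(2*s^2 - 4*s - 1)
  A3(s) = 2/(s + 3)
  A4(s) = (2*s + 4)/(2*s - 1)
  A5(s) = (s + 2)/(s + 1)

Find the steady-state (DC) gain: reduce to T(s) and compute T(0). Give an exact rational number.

1. combine A3, A4, A5 in parallel, giving (4*s^3 + 25*s^2 + 31*s + 4)/(2*s^3 + 7*s^2 + 2*s - 3)
2. cascade A1, A2, (A3+A4+A5), giving (4*s^4 + 21*s^3 + 6*s^2 - 27*s - 4)/(12*s^6 + 14*s^5 - 84*s^4 - 37*s^3 + 51*s^2 - s - 3)
The step-2 result is T(s). Setting s = 0: T(0) = -4/(-3) = 4/3.

Final answer: 4/3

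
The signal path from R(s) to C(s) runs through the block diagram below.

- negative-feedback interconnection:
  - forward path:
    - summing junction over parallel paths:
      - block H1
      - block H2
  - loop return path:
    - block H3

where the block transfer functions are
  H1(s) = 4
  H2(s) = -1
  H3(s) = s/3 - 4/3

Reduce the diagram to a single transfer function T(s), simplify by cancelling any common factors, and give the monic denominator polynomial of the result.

[1] parallel reduction of H1, H2; result 3
[2] collapse the loop ((H1+H2) forward, H3 return); result 3/(s - 3)
T(s) is the step-2 result (common factors already cancelled). Leading coefficient of the denominator: 1, so no rescaling is needed.

Answer: s - 3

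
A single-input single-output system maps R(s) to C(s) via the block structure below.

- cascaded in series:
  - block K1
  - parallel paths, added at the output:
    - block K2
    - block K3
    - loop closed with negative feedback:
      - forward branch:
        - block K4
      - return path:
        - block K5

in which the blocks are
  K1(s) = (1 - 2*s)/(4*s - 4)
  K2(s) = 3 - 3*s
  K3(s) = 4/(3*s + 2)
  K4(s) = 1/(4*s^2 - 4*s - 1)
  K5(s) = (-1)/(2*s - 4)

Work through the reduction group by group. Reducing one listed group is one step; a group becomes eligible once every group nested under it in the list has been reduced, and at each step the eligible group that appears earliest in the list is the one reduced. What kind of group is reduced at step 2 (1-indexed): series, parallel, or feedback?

The answer is parallel.

Reasoning:
[1] feedback reduction of K4, K5
[2] combine K2, K3, [K4/(1+K4*K5)] in parallel
[3] multiply K1, (K2+K3+[K4/(1+K4*K5)]) (series)
Step 2: parallel.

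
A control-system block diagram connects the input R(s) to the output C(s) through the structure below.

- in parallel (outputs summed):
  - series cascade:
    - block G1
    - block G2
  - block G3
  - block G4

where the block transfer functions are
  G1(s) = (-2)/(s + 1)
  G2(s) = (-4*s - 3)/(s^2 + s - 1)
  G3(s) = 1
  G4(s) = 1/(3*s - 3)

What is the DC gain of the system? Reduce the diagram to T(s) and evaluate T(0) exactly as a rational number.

Reducing step by step:

Step 1 - multiply G1, G2 (series) gives (8*s + 6)/(s^3 + 2*s^2 - 1)
Step 2 - reduce the parallel group (G1*G2), G3, G4 gives (3*s^4 + 4*s^3 + 20*s^2 - 9*s - 16)/(3*s^4 + 3*s^3 - 6*s^2 - 3*s + 3)
DC gain: substitute s = 0 into T(s) from step 2: T(0) = -16/3.

Answer: -16/3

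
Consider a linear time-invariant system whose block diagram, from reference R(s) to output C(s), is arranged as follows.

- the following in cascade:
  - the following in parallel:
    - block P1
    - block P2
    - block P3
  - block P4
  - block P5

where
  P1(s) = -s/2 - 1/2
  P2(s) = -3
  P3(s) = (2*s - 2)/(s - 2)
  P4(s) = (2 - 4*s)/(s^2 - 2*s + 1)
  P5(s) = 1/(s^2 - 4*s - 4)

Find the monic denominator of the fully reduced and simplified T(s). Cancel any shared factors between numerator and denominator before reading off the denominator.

Answer: s^5 - 8*s^4 + 17*s^3 - 6*s^2 - 12*s + 8

Working:
Step 1. parallel reduction of P1, P2, P3 gives (-s^2 - s + 10)/(2*s - 4)
Step 2. cascade (P1+P2+P3), P4, P5 gives (2*s^3 + s^2 - 21*s + 10)/(s^5 - 8*s^4 + 17*s^3 - 6*s^2 - 12*s + 8)
T(s) is the step-2 result (common factors already cancelled). Leading coefficient of the denominator: 1, so no rescaling is needed.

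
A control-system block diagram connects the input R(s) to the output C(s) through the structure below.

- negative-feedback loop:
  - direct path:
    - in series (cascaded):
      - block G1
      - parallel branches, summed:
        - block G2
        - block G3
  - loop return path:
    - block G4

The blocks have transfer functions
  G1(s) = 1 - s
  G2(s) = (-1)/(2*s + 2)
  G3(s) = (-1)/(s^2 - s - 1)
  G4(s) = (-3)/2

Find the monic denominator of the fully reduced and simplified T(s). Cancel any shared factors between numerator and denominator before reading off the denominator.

The answer is s^3 - 8*s - 1.

Reasoning:
Step 1 - add G2, G3 (parallel), giving (-s^2 - s - 1)/(2*s^3 - 4*s - 2)
Step 2 - reduce the series chain G1, (G2+G3), giving (s^3 - 1)/(2*s^3 - 4*s - 2)
Step 3 - collapse the loop ((G1*(G2+G3)) forward, G4 return), giving (2*s^3 - 2)/(s^3 - 8*s - 1)
The result of step 3 is T(s) in lowest terms. Its denominator already has leading coefficient 1, so it is monic as it stands.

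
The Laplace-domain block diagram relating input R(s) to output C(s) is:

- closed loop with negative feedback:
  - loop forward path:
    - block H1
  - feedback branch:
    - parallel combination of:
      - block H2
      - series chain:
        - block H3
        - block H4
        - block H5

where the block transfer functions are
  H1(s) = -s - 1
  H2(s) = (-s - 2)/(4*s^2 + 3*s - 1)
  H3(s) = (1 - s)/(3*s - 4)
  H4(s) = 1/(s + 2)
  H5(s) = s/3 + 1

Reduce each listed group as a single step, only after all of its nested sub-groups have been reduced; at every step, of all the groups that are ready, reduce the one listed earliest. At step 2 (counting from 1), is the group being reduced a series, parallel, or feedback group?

Step 1. series reduction of H3, H4, H5
Step 2. reduce the parallel group H2, (H3*H4*H5)
Step 3. reduce the feedback loop with forward H1 and return (H2+(H3*H4*H5))
At step 2 the group reduced is parallel.

Therefore the answer is parallel.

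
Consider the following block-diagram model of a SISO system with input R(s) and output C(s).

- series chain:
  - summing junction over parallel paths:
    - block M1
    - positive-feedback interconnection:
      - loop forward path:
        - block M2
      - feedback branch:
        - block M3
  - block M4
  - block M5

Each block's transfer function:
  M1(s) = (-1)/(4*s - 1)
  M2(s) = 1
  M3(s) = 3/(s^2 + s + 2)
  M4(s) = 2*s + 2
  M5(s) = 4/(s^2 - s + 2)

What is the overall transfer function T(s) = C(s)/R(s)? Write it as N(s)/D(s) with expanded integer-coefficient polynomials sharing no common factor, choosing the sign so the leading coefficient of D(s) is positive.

The answer is (32*s^4 + 48*s^3 + 64*s^2 + 40*s - 8)/(4*s^5 - s^4 + 12*s^2 - 11*s + 2).

Reasoning:
[1] apply the feedback formula to M2, M3: (s^2 + s + 2)/(s^2 + s - 1)
[2] sum the parallel branches M1, [M2/(1-M2*M3)]: (4*s^3 + 2*s^2 + 6*s - 1)/(4*s^3 + 3*s^2 - 5*s + 1)
[3] cascade (M1+[M2/(1-M2*M3)]), M4, M5, which is the overall transfer function T(s) = C(s)/R(s) in lowest terms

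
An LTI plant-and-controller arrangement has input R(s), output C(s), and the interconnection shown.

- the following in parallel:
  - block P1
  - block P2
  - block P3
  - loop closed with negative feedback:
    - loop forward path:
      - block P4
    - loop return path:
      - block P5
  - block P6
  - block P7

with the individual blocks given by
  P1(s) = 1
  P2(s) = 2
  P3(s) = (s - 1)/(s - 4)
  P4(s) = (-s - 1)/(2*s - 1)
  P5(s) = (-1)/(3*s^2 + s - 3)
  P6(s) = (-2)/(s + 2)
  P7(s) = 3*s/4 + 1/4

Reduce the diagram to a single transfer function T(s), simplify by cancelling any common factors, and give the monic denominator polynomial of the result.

First reduce the diagram to T(s).

Step 1 - close the feedback loop around P4, P5 = (-3*s^3 - 4*s^2 + 2*s + 3)/(6*s^3 - s^2 - 6*s + 4)
Step 2 - combine P1, P2, P3, [P4/(1+P4*P5)], P6, P7 in parallel = (18*s^6 + 51*s^5 - 345*s^4 - 344*s^3 + 572*s^2 + 176*s - 416)/(24*s^5 - 52*s^4 - 208*s^3 + 96*s^2 + 160*s - 128)
That last expression is T(s), already simplified. Scaling its denominator by 1/24 (the reciprocal of the leading coefficient) yields the monic denominator.

Answer: s^5 - 13*s^4/6 - 26*s^3/3 + 4*s^2 + 20*s/3 - 16/3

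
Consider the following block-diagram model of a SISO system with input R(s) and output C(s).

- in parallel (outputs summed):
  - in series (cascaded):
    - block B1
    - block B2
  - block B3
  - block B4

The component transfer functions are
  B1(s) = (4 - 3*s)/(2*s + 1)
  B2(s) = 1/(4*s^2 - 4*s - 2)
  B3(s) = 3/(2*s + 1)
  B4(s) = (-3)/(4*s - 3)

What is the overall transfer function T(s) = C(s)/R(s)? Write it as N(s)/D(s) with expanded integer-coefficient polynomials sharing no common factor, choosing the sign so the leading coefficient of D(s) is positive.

Step 1: combine B1, B2 in series: (4 - 3*s)/(8*s^3 - 4*s^2 - 8*s - 2)
Step 2: add (B1*B2), B3, B4 (parallel), giving the overall T(s)

Hence the answer: (24*s^3 - 84*s^2 + 61*s + 12)/(32*s^4 - 40*s^3 - 20*s^2 + 16*s + 6)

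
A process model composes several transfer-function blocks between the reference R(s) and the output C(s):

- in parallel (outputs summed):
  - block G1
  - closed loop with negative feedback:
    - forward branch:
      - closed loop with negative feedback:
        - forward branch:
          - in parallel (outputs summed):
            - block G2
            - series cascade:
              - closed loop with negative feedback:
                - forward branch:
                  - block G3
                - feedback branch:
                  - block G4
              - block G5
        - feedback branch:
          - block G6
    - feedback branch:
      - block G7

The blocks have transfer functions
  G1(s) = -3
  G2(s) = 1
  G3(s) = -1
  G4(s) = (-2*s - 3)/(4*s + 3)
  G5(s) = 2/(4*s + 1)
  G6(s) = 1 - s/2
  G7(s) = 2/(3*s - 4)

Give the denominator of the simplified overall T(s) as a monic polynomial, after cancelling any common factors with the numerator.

Step 1. close the feedback loop around G3, G4 -> (-4*s - 3)/(6*s + 6)
Step 2. cascade [G3/(1+G3*G4)], G5 -> (-4*s - 3)/(12*s^2 + 15*s + 3)
Step 3. sum the parallel branches G2, ([G3/(1+G3*G4)]*G5) -> (12*s^2 + 11*s)/(12*s^2 + 15*s + 3)
Step 4. feedback reduction of (G2+([G3/(1+G3*G4)]*G5)), G6 -> (-24*s^2 - 22*s)/(12*s^3 - 37*s^2 - 52*s - 6)
Step 5. reduce the feedback loop with forward [(G2+([G3/(1+G3*G4)]*G5))/(1+(G2+([G3/(1+G3*G4)]*G5))*G6)] and return G7 -> (-72*s^3 + 30*s^2 + 88*s)/(36*s^4 - 159*s^3 - 56*s^2 + 146*s + 24)
Step 6. combine G1, [[(G2+([G3/(1+G3*G4)]*G5))/(1+(G2+([G3/(1+G3*G4)]*G5))*G6)]/(1+[(G2+([G3/(1+G3*G4)]*G5))/(1+(G2+([G3/(1+G3*G4)]*G5))*G6)]*G7)] in parallel -> (-108*s^4 + 405*s^3 + 198*s^2 - 350*s - 72)/(36*s^4 - 159*s^3 - 56*s^2 + 146*s + 24)
No further cancellation is possible in the step-6 result, so that is T(s). Its denominator becomes monic after dividing by the leading coefficient 36.

Therefore the answer is s^4 - 53*s^3/12 - 14*s^2/9 + 73*s/18 + 2/3.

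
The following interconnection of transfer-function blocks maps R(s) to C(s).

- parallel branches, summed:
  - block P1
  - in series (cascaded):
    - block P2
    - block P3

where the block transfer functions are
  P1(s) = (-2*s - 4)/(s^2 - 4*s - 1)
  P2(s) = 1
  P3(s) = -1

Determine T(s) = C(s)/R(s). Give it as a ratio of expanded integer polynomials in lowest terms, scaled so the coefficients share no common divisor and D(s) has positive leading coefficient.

Answer: (-s^2 + 2*s - 3)/(s^2 - 4*s - 1)

Working:
Step 1: combine P2, P3 in series gives -1
Step 2: reduce the parallel group P1, (P2*P3) - this is the overall T(s), already in the required normalized form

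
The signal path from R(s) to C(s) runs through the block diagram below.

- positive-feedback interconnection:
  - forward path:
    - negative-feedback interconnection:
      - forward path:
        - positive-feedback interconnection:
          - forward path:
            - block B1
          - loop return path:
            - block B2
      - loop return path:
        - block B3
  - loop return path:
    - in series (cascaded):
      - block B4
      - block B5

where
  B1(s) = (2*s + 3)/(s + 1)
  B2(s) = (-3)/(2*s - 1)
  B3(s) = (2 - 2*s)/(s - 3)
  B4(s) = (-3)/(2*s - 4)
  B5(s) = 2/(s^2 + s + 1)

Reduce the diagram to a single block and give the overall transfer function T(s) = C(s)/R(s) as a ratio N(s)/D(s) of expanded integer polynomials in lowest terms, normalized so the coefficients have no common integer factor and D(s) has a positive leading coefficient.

Reducing step by step:

1. collapse the loop (B1 forward, B2 return) gives (4*s^2 + 4*s - 3)/(2*s^2 + 7*s + 8)
2. collapse the loop ([B1/(1-B1*B2)] forward, B3 return) gives (-4*s^3 + 8*s^2 + 15*s - 9)/(6*s^3 - s^2 - s + 30)
3. multiply B4, B5 (series) gives (-3)/(s^3 - s^2 - s - 2)
4. feedback reduction of [[B1/(1-B1*B2)]/(1+[B1/(1-B1*B2)]*B3)], (B4*B5): this yields T(s), and no further normalization is needed

Answer: (-4*s^6 + 12*s^5 + 11*s^4 - 24*s^3 - 22*s^2 - 21*s + 18)/(6*s^6 - 7*s^5 - 6*s^4 + 8*s^3 - 3*s^2 + 17*s - 87)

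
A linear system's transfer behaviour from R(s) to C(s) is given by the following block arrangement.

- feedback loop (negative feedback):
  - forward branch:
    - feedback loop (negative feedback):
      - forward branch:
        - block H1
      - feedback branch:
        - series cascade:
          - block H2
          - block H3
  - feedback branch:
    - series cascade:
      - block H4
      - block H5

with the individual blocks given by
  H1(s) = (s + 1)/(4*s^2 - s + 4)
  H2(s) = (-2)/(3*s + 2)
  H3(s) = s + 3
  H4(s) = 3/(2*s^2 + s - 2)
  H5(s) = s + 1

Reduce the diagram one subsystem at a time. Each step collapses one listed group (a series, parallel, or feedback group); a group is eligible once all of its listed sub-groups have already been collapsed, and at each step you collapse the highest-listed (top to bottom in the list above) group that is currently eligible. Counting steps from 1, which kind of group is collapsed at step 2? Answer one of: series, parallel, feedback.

Reducing step by step:

[1] series reduction of H2, H3
[2] reduce the feedback loop with forward H1 and return (H2*H3)
[3] reduce the series chain H4, H5
[4] apply the feedback formula to [H1/(1+H1*(H2*H3))], (H4*H5)
So the answer for step 2 is feedback.

Answer: feedback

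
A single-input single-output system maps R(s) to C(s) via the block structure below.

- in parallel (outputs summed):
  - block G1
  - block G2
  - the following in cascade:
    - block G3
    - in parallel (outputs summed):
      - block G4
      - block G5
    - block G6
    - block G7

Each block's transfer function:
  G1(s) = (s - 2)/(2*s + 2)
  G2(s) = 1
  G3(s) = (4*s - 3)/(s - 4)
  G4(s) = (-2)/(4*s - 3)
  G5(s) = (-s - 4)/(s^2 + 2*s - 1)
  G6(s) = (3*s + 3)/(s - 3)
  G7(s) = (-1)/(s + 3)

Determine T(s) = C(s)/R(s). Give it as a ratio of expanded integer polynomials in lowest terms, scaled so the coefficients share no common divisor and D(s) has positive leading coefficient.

Step 1. combine G4, G5 in parallel = (-6*s^2 - 17*s + 14)/(4*s^3 + 5*s^2 - 10*s + 3)
Step 2. reduce the series chain G3, (G4+G5), G6, G7 = (18*s^3 + 69*s^2 + 9*s - 42)/(s^5 - 2*s^4 - 18*s^3 + 22*s^2 + 81*s - 36)
Step 3. parallel reduction of G1, G2, (G3*(G4+G5)*G6*G7): this yields T(s), and no further normalization is needed

Hence the answer: (3*s^6 - 6*s^5 - 18*s^4 + 240*s^3 + 399*s^2 - 174*s - 84)/(2*s^6 - 2*s^5 - 40*s^4 + 8*s^3 + 206*s^2 + 90*s - 72)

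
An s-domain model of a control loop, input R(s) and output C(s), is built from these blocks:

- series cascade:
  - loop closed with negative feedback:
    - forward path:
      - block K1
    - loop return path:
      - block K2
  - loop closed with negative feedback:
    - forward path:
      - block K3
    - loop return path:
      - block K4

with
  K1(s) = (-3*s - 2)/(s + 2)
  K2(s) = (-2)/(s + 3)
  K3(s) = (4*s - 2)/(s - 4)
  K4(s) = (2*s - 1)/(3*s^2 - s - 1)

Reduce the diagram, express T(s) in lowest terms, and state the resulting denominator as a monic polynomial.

Answer: s^5 + 28*s^4/3 - 10*s^3 - 33*s^2 + 16*s/3 + 20

Working:
Step 1: reduce the feedback loop with forward K1 and return K2 gives (-3*s^2 - 11*s - 6)/(s^2 + 11*s + 10)
Step 2: close the feedback loop around K3, K4 gives (12*s^3 - 10*s^2 - 2*s + 2)/(3*s^3 - 5*s^2 - 5*s + 6)
Step 3: cascade [K1/(1+K1*K2)], [K3/(1+K3*K4)] gives (-36*s^5 - 102*s^4 + 44*s^3 + 76*s^2 - 10*s - 12)/(3*s^5 + 28*s^4 - 30*s^3 - 99*s^2 + 16*s + 60)
No further cancellation is possible in the step-3 result, so that is T(s). Its denominator becomes monic after dividing by the leading coefficient 3.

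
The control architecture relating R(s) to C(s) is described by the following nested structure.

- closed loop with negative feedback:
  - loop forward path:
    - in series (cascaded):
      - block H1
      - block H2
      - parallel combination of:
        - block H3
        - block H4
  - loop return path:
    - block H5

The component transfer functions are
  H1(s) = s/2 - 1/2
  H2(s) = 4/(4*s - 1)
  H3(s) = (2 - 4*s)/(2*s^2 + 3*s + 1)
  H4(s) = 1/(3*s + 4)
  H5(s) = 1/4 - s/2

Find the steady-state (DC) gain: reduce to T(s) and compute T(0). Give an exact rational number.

Step 1: combine H3, H4 in parallel: (-10*s^2 - 7*s + 9)/(6*s^3 + 17*s^2 + 15*s + 4)
Step 2: multiply H1, H2, (H3+H4) (series): (-20*s^3 + 6*s^2 + 32*s - 18)/(24*s^4 + 62*s^3 + 43*s^2 + s - 4)
Step 3: reduce the feedback loop with forward (H1*H2*(H3+H4)) and return H5: (-40*s^3 + 12*s^2 + 64*s - 36)/(68*s^4 + 108*s^3 + 57*s^2 + 36*s - 17)
Step 3 gives the overall T(s). Then T(0) = -36/(-17) = 36/17.

Answer: 36/17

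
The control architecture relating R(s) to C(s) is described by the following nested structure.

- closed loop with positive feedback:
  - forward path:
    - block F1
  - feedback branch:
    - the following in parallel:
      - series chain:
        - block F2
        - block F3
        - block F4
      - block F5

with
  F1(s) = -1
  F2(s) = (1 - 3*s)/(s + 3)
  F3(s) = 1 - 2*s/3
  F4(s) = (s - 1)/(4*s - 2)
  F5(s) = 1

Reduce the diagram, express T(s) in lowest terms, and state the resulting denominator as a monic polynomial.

First reduce the diagram to T(s).

(1) combine F2, F3, F4 in series gives (6*s^3 - 17*s^2 + 14*s - 3)/(12*s^2 + 30*s - 18)
(2) add (F2*F3*F4), F5 (parallel) gives (6*s^3 - 5*s^2 + 44*s - 21)/(12*s^2 + 30*s - 18)
(3) reduce the feedback loop with forward F1 and return ((F2*F3*F4)+F5) gives (-12*s^2 - 30*s + 18)/(6*s^3 + 7*s^2 + 74*s - 39)
That last expression is T(s), already simplified. Scaling its denominator by 1/6 (the reciprocal of the leading coefficient) yields the monic denominator.

Answer: s^3 + 7*s^2/6 + 37*s/3 - 13/2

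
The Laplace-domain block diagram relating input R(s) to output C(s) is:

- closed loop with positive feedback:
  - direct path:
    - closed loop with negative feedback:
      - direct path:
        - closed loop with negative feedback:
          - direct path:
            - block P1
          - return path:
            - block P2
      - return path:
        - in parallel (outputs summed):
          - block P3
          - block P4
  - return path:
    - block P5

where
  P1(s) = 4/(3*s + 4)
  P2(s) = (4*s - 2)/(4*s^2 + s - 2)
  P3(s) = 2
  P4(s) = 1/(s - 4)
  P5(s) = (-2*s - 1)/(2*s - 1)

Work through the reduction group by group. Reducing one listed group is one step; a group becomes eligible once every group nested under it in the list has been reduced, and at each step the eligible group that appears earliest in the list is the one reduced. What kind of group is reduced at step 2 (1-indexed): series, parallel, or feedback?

[1] feedback reduction of P1, P2
[2] reduce the parallel group P3, P4
[3] apply the feedback formula to [P1/(1+P1*P2)], (P3+P4)
[4] feedback reduction of [[P1/(1+P1*P2)]/(1+[P1/(1+P1*P2)]*(P3+P4))], P5
At step 2 the group reduced is parallel.

Hence the answer: parallel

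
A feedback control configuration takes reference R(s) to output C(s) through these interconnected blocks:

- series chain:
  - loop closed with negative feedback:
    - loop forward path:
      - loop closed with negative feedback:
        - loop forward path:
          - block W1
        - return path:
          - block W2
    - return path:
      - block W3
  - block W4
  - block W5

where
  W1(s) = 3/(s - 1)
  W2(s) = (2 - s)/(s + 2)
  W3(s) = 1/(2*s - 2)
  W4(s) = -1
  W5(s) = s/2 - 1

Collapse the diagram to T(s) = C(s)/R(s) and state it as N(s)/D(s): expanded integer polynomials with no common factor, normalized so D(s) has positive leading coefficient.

1. feedback reduction of W1, W2, giving (3*s + 6)/(s^2 - 2*s + 4)
2. close the feedback loop around [W1/(1+W1*W2)], W3, giving (6*s^2 + 6*s - 12)/(2*s^3 - 6*s^2 + 15*s - 2)
3. series reduction of [[W1/(1+W1*W2)]/(1+[W1/(1+W1*W2)]*W3)], W4, W5 - this is the overall T(s), already in the required normalized form

Final answer: (-3*s^3 + 3*s^2 + 12*s - 12)/(2*s^3 - 6*s^2 + 15*s - 2)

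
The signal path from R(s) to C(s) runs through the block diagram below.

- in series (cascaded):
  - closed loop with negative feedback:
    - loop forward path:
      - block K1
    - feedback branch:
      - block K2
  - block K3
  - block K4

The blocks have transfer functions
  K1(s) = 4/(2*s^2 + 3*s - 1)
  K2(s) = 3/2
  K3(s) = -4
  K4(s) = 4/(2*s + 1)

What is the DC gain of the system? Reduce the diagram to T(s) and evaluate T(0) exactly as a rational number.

Step 1 - close the feedback loop around K1, K2 -> 4/(2*s^2 + 3*s + 5)
Step 2 - series reduction of [K1/(1+K1*K2)], K3, K4 -> (-64)/(4*s^3 + 8*s^2 + 13*s + 5)
Evaluating the step-2 result (the overall T(s)) at s = 0 gives T(0) = -64/5.

Therefore the answer is -64/5.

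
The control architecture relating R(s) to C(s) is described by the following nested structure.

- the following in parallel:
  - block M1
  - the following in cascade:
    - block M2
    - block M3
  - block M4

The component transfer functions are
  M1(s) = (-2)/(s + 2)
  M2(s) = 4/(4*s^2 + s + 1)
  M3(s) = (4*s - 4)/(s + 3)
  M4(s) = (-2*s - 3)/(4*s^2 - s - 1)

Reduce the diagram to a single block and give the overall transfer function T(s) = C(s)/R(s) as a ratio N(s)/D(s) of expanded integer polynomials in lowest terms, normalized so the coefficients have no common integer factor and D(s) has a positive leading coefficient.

Step 1: multiply M2, M3 (series), giving (16*s - 16)/(4*s^3 + 13*s^2 + 4*s + 3)
Step 2: reduce the parallel group M1, (M2*M3), M4: this yields T(s), and no further normalization is needed

Therefore the answer is (-40*s^5 - 86*s^4 - 73*s^3 - 262*s^2 - 15*s + 20)/(16*s^6 + 80*s^5 + 95*s^4 - 7*s^3 - 17*s^2 - 17*s - 6).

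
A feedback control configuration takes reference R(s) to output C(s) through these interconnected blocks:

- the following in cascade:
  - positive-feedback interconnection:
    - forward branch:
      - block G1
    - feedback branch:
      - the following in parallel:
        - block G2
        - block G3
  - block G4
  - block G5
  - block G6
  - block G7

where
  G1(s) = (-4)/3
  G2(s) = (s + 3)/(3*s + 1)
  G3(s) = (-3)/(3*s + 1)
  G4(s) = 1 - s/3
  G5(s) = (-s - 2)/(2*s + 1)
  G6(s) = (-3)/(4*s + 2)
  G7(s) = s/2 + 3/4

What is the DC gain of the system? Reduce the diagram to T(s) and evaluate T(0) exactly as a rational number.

First reduce the diagram to T(s).

Step 1: add G2, G3 (parallel); result s/(3*s + 1)
Step 2: feedback reduction of G1, (G2+G3); result (-12*s - 4)/(13*s + 3)
Step 3: reduce the series chain [G1/(1-G1*(G2+G3))], G4, G5, G6, G7; result (6*s^4 + 5*s^3 - 44*s^2 - 69*s - 18)/(104*s^3 + 128*s^2 + 50*s + 6)
Evaluating the step-3 result (the overall T(s)) at s = 0 gives T(0) = -18/6 = -3.

Answer: -3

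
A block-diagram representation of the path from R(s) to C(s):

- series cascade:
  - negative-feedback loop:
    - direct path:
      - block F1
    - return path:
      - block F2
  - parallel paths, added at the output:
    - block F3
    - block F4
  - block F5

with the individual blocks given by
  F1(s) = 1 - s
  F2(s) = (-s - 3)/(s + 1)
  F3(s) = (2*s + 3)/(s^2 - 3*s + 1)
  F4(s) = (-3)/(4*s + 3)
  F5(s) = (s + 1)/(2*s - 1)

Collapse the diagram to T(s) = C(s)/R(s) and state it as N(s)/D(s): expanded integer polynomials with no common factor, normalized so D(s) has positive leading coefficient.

1. close the feedback loop around F1, F2 gives (1 - s^2)/(s^2 + 3*s - 2)
2. parallel reduction of F3, F4 gives (5*s^2 + 27*s + 6)/(4*s^3 - 9*s^2 - 5*s + 3)
3. reduce the series chain [F1/(1+F1*F2)], (F3+F4), F5 - this is the overall T(s), already in the required normalized form

Therefore the answer is (-5*s^5 - 32*s^4 - 28*s^3 + 26*s^2 + 33*s + 6)/(8*s^6 + 2*s^5 - 83*s^4 + 52*s^3 + 32*s^2 - 31*s + 6).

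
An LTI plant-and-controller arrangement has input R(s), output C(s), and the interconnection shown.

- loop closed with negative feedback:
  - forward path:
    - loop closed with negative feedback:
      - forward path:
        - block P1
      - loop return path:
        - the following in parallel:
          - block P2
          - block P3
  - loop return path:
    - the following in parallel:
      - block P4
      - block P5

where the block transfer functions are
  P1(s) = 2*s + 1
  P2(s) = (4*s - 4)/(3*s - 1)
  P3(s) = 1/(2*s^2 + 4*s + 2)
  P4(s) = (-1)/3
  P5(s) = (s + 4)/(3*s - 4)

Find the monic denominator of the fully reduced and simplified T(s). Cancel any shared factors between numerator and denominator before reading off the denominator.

1. add P2, P3 (parallel) -> (8*s^3 + 8*s^2 - 5*s - 9)/(6*s^3 + 10*s^2 + 2*s - 2)
2. feedback reduction of P1, (P2+P3) -> (12*s^4 + 26*s^3 + 14*s^2 - 2*s - 2)/(16*s^4 + 30*s^3 + 8*s^2 - 21*s - 11)
3. reduce the parallel group P4, P5 -> 16/(9*s - 12)
4. feedback reduction of [P1/(1+P1*(P2+P3))], (P4+P5) -> (108*s^5 + 90*s^4 - 186*s^3 - 186*s^2 + 6*s + 24)/(144*s^5 + 270*s^4 + 128*s^3 - 61*s^2 + 121*s + 100)
T(s) is the step-4 result (common factors already cancelled). Leading coefficient of the denominator: 144. Divide through by 144 for the monic polynomial.

Hence the answer: s^5 + 15*s^4/8 + 8*s^3/9 - 61*s^2/144 + 121*s/144 + 25/36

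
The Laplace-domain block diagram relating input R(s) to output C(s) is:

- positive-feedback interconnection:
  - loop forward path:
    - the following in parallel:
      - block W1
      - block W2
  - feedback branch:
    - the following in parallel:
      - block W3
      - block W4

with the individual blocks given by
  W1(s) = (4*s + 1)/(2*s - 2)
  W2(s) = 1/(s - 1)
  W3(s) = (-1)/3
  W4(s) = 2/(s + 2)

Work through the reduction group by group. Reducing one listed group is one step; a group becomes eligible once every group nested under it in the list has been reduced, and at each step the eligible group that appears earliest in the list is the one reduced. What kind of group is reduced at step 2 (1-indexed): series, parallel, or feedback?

The answer is parallel.

Reasoning:
Step 1 - combine W1, W2 in parallel
Step 2 - add W3, W4 (parallel)
Step 3 - feedback reduction of (W1+W2), (W3+W4)
At step 2 the group reduced is parallel.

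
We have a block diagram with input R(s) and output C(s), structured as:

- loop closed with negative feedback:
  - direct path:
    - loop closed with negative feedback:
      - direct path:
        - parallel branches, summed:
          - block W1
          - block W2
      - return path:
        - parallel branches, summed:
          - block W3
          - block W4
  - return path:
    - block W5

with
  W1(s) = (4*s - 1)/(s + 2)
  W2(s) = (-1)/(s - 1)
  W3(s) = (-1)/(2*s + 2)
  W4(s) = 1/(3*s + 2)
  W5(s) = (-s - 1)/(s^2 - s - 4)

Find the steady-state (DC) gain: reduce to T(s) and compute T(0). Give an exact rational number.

Step 1: sum the parallel branches W1, W2 -> (4*s^2 - 6*s - 1)/(s^2 + s - 2)
Step 2: sum the parallel branches W3, W4 -> (-s)/(6*s^2 + 10*s + 4)
Step 3: feedback reduction of (W1+W2), (W3+W4) -> (24*s^4 + 4*s^3 - 50*s^2 - 34*s - 4)/(6*s^4 + 12*s^3 + 8*s^2 - 15*s - 8)
Step 4: close the feedback loop around [(W1+W2)/(1+(W1+W2)*(W3+W4))], W5 -> (24*s^6 - 20*s^5 - 150*s^4 + 230*s^2 + 140*s + 16)/(6*s^6 - 18*s^5 - 56*s^4 - 25*s^3 + 59*s^2 + 106*s + 36)
The step-4 result is T(s). Setting s = 0: T(0) = 16/36 = 4/9.

Hence the answer: 4/9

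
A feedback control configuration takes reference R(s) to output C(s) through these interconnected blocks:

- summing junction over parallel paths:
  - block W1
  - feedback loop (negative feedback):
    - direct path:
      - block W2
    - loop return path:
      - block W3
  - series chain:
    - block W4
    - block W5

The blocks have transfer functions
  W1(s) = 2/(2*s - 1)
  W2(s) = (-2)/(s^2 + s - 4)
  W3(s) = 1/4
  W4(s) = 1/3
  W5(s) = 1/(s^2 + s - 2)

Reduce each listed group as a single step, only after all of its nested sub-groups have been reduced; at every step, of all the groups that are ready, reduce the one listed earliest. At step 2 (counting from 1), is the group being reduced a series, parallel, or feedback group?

Reducing step by step:

[1] feedback reduction of W2, W3
[2] series reduction of W4, W5
[3] parallel reduction of W1, [W2/(1+W2*W3)], (W4*W5)
Step 2 collapses a series group.

Answer: series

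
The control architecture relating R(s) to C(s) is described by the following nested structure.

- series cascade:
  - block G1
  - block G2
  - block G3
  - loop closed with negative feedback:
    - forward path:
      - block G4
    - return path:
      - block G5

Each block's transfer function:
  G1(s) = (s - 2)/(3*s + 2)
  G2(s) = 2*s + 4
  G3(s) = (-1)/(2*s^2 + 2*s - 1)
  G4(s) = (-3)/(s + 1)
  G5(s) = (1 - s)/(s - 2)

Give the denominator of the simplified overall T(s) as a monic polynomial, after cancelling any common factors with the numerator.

Step 1 - feedback reduction of G4, G5 gives (6 - 3*s)/(s^2 + 2*s - 5)
Step 2 - combine G1, G2, G3, [G4/(1+G4*G5)] in series gives (6*s^3 - 12*s^2 - 24*s + 48)/(6*s^5 + 22*s^4 - 9*s^3 - 50*s^2 - 9*s + 10)
Step 2 gives the fully reduced T(s), with no common factor left to cancel. The denominator's leading coefficient is 6, so divide each of its coefficients by 6 to get the monic form.

Answer: s^5 + 11*s^4/3 - 3*s^3/2 - 25*s^2/3 - 3*s/2 + 5/3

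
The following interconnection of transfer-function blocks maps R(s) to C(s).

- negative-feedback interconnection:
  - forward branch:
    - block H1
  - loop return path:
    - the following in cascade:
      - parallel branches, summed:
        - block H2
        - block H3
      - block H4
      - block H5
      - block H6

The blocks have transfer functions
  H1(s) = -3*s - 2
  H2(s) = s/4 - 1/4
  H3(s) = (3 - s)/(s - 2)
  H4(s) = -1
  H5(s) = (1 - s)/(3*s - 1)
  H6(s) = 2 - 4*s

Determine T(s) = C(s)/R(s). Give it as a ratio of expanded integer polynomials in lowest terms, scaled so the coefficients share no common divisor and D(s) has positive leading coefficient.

First reduce the diagram to T(s).

(1) sum the parallel branches H2, H3 = (s^2 - 7*s + 14)/(4*s - 8)
(2) cascade (H2+H3), H4, H5, H6 = (-2*s^4 + 17*s^3 - 50*s^2 + 49*s - 14)/(6*s^2 - 14*s + 4)
(3) close the feedback loop around H1, ((H2+H3)*H4*H5*H6), giving the overall T(s)

Answer: (-18*s^3 + 30*s^2 + 16*s - 8)/(6*s^5 - 47*s^4 + 116*s^3 - 41*s^2 - 70*s + 32)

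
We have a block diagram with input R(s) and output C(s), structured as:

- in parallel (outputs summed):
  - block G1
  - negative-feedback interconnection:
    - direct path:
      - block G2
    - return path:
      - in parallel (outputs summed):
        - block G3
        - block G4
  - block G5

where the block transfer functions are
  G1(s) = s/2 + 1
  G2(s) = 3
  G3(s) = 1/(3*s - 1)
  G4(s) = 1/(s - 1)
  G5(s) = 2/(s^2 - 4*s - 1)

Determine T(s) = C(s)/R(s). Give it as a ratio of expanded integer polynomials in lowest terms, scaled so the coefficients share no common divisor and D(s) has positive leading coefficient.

[1] sum the parallel branches G3, G4 gives (4*s - 2)/(3*s^2 - 4*s + 1)
[2] apply the feedback formula to G2, (G3+G4) gives (9*s^2 - 12*s + 3)/(3*s^2 + 8*s - 5)
[3] add G1, [G2/(1+G2*(G3+G4))], G5 (parallel): this yields T(s), and no further normalization is needed

Hence the answer: (3*s^5 + 20*s^4 - 144*s^3 + 28*s^2 + 61*s - 16)/(6*s^4 - 8*s^3 - 80*s^2 + 24*s + 10)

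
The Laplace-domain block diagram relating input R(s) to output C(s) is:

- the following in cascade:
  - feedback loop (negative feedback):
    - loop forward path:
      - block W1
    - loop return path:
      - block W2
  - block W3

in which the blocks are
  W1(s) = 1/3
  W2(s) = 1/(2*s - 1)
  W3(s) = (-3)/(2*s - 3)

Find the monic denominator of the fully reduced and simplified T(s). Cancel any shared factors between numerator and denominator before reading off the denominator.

1. reduce the feedback loop with forward W1 and return W2 gives (2*s - 1)/(6*s - 2)
2. cascade [W1/(1+W1*W2)], W3 gives (3 - 6*s)/(12*s^2 - 22*s + 6)
That last expression is T(s), already simplified. Scaling its denominator by 1/12 (the reciprocal of the leading coefficient) yields the monic denominator.

Answer: s^2 - 11*s/6 + 1/2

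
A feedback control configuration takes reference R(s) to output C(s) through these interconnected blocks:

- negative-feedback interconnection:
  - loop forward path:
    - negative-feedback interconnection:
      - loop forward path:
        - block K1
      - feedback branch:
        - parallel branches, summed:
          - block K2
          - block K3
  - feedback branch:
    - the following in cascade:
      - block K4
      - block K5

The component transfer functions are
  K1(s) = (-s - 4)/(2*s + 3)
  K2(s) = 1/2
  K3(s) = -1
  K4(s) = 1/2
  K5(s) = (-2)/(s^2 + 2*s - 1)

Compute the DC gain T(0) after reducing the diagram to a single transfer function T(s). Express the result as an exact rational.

Reducing step by step:

Step 1 - parallel reduction of K2, K3 = (-1)/2
Step 2 - feedback reduction of K1, (K2+K3) = (-2*s - 8)/(5*s + 10)
Step 3 - reduce the series chain K4, K5 = (-1)/(s^2 + 2*s - 1)
Step 4 - close the feedback loop around [K1/(1+K1*(K2+K3))], (K4*K5) = (-2*s^3 - 12*s^2 - 14*s + 8)/(5*s^3 + 20*s^2 + 17*s - 2)
Step 4 gives the overall T(s). Then T(0) = 8/(-2) = -4.

Answer: -4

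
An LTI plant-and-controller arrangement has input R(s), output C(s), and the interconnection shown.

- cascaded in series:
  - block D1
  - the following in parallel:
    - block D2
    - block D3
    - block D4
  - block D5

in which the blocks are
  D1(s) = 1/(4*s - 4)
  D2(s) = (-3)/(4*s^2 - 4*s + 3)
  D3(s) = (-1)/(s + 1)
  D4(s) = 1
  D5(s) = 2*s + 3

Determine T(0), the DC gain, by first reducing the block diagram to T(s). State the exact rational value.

1. sum the parallel branches D2, D3, D4 = (4*s^3 - 4*s^2 - 3)/(4*s^3 - s + 3)
2. cascade D1, (D2+D3+D4), D5 = (8*s^4 + 4*s^3 - 12*s^2 - 6*s - 9)/(16*s^4 - 16*s^3 - 4*s^2 + 16*s - 12)
Step 2 gives the overall T(s). Then T(0) = -9/(-12) = 3/4.

Final answer: 3/4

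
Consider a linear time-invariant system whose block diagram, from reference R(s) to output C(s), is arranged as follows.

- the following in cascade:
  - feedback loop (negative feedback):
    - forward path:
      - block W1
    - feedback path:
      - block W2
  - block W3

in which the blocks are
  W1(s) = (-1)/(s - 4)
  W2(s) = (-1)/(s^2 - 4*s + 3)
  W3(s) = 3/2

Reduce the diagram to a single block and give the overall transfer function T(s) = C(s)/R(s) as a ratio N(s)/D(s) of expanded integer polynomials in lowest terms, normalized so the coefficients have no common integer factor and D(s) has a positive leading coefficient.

Step 1: close the feedback loop around W1, W2: (-s^2 + 4*s - 3)/(s^3 - 8*s^2 + 19*s - 11)
Step 2: multiply [W1/(1+W1*W2)], W3 (series); the result is T(s) itself (integer coefficients, no common factor, positive leading denominator coefficient)

Hence the answer: (-3*s^2 + 12*s - 9)/(2*s^3 - 16*s^2 + 38*s - 22)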